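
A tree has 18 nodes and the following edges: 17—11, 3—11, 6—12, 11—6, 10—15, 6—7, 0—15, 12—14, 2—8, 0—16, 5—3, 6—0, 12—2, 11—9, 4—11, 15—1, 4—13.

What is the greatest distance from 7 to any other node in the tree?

4

A farthest node from 7 is 1 (8, 13, 10, 5 also at distance 4).
The path 7 – 6 – 0 – 15 – 1 has 4 edges.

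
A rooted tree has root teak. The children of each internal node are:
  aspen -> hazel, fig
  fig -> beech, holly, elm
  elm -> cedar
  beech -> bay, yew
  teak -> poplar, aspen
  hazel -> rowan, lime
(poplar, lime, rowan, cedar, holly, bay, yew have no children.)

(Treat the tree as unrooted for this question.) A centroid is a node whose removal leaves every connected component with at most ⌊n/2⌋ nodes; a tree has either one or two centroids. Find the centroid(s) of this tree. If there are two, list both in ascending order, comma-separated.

fig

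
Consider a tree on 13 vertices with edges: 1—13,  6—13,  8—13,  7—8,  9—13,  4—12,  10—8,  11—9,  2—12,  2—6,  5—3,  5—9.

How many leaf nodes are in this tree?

6

Degree-1 nodes: 1, 3, 4, 7, 10, 11 — 6 of them.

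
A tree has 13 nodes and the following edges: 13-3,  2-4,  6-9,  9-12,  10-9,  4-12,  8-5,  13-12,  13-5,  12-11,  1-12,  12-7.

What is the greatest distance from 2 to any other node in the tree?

5

Distances from 2 peak at 5, attained at 8.
2-4-12-13-5-8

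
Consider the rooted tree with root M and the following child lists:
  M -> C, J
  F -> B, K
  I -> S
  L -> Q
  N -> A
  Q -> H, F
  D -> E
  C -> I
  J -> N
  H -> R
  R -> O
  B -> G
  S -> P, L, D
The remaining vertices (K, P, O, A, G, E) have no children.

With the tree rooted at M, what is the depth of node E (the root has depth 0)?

5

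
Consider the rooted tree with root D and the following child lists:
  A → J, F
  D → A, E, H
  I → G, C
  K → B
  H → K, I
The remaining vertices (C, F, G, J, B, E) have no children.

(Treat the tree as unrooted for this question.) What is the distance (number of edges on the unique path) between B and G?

The path is B – K – H – I – G, which has 4 edges.

4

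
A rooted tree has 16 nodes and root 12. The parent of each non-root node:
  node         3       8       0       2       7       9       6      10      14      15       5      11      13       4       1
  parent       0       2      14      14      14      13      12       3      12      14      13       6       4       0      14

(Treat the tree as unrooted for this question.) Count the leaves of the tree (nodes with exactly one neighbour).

Exactly 8 nodes have a single neighbour: 1, 5, 7, 8, 9, 10, 11, 15.

8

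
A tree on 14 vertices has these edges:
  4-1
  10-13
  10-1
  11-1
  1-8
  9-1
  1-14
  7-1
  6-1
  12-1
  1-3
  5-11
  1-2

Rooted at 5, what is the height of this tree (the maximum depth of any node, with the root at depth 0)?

A deepest node is 13, reached by 5 → 11 → 1 → 10 → 13.
That path has 4 edges, so the height is 4.

4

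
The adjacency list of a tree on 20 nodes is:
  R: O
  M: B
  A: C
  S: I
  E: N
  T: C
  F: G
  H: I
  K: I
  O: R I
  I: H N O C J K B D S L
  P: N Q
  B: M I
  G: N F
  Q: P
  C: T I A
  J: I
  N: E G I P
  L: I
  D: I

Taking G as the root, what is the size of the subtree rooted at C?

The subtree rooted at C contains: C, A, T — 3 nodes.

3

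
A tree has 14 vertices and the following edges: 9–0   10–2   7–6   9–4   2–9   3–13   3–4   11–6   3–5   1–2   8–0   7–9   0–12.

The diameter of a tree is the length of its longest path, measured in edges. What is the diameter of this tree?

Starting from 11, a farthest node is 5 at distance 6.
One longest path: 11 – 6 – 7 – 9 – 4 – 3 – 5.
So the diameter is 6.

6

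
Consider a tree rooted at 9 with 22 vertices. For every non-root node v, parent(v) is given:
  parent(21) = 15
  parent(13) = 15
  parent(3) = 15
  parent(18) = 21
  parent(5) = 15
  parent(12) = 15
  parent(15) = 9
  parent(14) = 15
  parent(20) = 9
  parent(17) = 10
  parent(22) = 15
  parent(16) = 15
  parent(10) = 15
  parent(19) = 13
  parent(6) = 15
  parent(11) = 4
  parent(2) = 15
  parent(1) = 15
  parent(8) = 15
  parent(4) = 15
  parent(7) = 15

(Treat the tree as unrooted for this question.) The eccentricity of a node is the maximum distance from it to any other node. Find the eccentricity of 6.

3

Distances from 6 peak at 3, attained at 17 (11, 18, 20, 19 also at distance 3).
6-15-10-17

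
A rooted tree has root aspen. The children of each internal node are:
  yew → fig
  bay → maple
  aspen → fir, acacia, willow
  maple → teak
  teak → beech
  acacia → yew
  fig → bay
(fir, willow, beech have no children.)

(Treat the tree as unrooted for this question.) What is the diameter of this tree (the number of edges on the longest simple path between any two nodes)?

BFS from willow reaches beech last, at distance 8; BFS from beech confirms no node is farther.
Path: willow – aspen – acacia – yew – fig – bay – maple – teak – beech.

8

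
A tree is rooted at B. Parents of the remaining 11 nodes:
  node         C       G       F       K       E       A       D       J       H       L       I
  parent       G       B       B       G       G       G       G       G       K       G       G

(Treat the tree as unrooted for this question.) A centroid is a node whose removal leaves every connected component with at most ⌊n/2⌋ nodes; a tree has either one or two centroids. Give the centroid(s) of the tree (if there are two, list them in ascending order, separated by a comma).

G

If G is removed the pieces have sizes 2, 2, 1, 1, 1, 1, 1, 1, 1, all ≤ ⌊12/2⌋ = 6.
Every other node leaves some component of size > 6, so the centroid is unique.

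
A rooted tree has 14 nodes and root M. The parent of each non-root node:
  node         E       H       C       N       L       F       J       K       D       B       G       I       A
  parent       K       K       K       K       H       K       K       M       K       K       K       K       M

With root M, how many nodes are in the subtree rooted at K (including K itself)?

12

The subtree rooted at K contains: K, D, G, J, B, E, N, C, H, F, I, L — 12 nodes.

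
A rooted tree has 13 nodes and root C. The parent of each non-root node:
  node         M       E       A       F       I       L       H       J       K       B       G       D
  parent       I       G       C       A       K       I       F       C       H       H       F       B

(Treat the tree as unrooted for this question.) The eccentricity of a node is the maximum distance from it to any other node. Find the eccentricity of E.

6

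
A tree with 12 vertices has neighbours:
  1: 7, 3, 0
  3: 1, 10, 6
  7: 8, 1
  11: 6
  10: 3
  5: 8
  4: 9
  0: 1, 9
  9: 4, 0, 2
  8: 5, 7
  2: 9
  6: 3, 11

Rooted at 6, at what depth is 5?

5

Climbing from 5 to the root: 5–8–7–1–3–6. That's 5 steps.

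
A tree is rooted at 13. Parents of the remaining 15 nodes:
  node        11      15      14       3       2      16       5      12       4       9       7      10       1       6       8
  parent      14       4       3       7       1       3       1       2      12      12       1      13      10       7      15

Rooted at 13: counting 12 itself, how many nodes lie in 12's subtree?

5

Descendants of 12 (including itself): 12, 4, 9, 15, 8. That's 5.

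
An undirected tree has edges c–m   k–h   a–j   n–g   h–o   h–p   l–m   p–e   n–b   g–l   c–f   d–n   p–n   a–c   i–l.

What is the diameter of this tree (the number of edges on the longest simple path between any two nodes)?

9

A longest path is k-h-p-n-g-l-m-c-a-j, with 9 edges.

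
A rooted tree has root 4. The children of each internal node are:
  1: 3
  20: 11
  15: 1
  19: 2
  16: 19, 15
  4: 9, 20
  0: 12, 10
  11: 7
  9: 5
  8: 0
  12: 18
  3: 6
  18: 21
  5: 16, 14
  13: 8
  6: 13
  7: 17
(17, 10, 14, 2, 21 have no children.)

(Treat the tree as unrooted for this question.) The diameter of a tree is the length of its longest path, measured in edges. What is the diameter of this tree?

17

A longest path is 21–18–12–0–8–13–6–3–1–15–16–5–9–4–20–11–7–17, with 17 edges.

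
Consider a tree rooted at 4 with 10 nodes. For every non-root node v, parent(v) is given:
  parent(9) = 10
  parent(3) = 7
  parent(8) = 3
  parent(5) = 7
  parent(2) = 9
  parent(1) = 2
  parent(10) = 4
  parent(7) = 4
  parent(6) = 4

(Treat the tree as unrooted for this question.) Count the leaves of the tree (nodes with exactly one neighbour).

4

Degree-1 nodes: 1, 5, 6, 8 — 4 of them.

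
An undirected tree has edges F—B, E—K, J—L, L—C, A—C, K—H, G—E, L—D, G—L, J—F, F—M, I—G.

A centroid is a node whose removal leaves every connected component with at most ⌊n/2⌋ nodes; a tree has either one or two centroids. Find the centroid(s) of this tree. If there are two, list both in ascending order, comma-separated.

Delete L: the remaining components have sizes 5, 4, 2, 1. Max 5 ≤ 6, so L is a centroid.
Every other node leaves some component of size > 6, so the centroid is unique.

L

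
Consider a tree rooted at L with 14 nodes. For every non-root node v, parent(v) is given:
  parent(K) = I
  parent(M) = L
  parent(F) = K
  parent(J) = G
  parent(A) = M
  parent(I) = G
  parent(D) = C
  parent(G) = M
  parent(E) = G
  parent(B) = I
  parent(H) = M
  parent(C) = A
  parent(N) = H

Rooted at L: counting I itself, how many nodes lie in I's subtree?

The subtree rooted at I contains: I, K, B, F — 4 nodes.

4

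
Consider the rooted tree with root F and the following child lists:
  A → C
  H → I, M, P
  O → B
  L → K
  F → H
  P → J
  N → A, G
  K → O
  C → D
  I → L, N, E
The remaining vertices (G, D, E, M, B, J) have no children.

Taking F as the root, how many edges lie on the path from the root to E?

F → H → I → E — 3 edges.

3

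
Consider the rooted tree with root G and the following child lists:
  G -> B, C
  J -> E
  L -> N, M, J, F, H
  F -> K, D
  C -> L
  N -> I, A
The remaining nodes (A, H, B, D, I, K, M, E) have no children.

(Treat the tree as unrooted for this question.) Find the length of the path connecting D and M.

The path is D - F - L - M, which has 3 edges.

3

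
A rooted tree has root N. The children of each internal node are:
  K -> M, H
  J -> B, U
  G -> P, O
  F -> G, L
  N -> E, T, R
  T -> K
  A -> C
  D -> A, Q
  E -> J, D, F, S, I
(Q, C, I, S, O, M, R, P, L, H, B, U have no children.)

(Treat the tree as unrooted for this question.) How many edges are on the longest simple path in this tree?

7

A longest path is H–K–T–N–E–D–A–C, with 7 edges.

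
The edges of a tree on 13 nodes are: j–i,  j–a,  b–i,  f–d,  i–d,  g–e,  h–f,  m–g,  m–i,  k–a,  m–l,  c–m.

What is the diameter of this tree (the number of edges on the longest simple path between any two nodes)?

6

A longest path is h - f - d - i - m - g - e, with 6 edges.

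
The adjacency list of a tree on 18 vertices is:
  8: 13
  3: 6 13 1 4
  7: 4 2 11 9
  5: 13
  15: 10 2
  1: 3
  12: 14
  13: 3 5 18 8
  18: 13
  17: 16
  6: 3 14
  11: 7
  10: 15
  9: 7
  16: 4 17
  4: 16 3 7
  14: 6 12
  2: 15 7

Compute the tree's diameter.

8

BFS from 10 reaches 12 last, at distance 8; BFS from 12 confirms no node is farther.
Path: 10 – 15 – 2 – 7 – 4 – 3 – 6 – 14 – 12.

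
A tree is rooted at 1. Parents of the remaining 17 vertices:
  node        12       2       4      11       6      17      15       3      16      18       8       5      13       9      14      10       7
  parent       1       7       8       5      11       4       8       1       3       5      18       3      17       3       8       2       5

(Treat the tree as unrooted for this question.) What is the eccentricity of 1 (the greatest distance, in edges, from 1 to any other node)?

7

The node farthest from 1 is 13, via 1 – 3 – 5 – 18 – 8 – 4 – 17 – 13 — 7 edges.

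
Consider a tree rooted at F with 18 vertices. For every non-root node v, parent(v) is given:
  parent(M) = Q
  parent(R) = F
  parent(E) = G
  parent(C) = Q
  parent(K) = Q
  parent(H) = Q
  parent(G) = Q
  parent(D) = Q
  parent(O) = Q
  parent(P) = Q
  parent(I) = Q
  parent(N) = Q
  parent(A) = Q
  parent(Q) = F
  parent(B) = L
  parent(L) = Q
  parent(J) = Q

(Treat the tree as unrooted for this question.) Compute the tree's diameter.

4

BFS from B reaches R last, at distance 4; BFS from R confirms no node is farther.
Path: B–L–Q–F–R.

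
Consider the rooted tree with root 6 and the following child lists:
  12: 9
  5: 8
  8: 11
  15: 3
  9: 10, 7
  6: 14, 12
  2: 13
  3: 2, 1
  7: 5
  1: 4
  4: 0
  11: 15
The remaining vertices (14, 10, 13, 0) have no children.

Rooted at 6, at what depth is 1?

9

Climbing from 1 to the root: 1 → 3 → 15 → 11 → 8 → 5 → 7 → 9 → 12 → 6. That's 9 steps.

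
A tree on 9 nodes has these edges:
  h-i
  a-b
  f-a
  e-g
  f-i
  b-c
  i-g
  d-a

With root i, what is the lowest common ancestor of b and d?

Path b→root: b a f i; path d→root: d a f i.
First common node: a.

a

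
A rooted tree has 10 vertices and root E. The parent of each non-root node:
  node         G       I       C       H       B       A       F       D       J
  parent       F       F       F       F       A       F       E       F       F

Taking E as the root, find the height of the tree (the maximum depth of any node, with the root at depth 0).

3

B sits deepest: E → F → A → B — 3 edges from the root.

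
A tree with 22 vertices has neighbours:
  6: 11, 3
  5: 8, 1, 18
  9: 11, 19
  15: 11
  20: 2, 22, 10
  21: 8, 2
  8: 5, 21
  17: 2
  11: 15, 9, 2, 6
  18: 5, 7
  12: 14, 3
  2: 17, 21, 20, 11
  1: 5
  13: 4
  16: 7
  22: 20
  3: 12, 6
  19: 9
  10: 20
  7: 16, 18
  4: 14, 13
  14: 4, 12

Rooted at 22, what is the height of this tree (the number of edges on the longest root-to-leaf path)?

9

A deepest node is 13, reached by 22–20–2–11–6–3–12–14–4–13.
That path has 9 edges, so the height is 9.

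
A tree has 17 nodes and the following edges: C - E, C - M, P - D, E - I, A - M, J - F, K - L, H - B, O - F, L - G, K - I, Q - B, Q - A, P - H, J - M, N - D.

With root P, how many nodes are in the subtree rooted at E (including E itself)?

E's subtree: {E, I, K, L, G}, size 5.

5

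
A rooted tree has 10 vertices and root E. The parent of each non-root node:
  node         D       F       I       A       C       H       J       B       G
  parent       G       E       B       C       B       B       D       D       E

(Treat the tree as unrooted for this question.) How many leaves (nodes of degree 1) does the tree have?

5

Exactly 5 nodes have a single neighbour: A, F, H, I, J.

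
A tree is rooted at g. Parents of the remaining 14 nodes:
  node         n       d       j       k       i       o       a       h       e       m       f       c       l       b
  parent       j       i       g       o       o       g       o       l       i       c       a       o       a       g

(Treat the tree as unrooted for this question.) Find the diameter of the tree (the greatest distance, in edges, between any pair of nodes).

6

BFS from n reaches h last, at distance 6; BFS from h confirms no node is farther.
Path: n - j - g - o - a - l - h.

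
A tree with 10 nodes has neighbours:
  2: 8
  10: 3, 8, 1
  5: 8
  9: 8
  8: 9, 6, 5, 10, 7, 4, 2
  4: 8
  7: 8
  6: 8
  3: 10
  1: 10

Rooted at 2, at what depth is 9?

2 → 8 → 9 — 2 edges.

2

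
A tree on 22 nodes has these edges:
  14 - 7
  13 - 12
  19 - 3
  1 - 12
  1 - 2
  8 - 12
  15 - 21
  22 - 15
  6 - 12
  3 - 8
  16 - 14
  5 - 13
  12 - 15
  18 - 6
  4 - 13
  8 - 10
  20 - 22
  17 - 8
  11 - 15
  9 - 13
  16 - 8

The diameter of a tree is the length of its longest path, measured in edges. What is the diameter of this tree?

Starting from 20, a farthest node is 7 at distance 7.
One longest path: 20 – 22 – 15 – 12 – 8 – 16 – 14 – 7.
So the diameter is 7.

7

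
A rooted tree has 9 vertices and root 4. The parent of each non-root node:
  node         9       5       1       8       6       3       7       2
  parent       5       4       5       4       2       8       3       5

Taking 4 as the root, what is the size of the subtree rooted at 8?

3

8's subtree: {8, 3, 7}, size 3.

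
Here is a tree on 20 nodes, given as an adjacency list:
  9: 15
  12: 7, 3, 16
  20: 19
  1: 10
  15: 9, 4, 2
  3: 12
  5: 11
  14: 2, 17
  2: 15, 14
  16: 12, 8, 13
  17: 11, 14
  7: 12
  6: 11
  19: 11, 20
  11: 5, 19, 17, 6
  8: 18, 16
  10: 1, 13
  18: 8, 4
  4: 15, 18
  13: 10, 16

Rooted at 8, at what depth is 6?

Path from 8 to 6: 8–18–4–15–2–14–17–11–6, which has 8 edges.

8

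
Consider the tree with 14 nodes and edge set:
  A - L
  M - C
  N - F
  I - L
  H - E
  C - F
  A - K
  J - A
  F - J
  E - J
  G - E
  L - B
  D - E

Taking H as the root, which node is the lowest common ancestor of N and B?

J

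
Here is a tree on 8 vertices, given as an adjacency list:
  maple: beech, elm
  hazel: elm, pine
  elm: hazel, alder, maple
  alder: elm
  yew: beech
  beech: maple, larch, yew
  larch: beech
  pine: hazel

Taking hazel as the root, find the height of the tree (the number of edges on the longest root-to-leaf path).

4

yew sits deepest: hazel–elm–maple–beech–yew — 4 edges from the root.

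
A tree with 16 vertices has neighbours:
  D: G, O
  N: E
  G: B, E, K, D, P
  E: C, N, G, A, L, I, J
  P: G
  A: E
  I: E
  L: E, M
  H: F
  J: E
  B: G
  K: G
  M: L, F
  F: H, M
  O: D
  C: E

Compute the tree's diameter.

7

Starting from H, a farthest node is O at distance 7.
One longest path: H - F - M - L - E - G - D - O.
So the diameter is 7.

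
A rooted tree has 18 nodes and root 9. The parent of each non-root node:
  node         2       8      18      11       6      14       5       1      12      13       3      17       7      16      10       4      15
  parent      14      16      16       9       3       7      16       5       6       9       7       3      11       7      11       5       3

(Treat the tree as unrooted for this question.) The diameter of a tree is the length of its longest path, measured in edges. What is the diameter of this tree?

6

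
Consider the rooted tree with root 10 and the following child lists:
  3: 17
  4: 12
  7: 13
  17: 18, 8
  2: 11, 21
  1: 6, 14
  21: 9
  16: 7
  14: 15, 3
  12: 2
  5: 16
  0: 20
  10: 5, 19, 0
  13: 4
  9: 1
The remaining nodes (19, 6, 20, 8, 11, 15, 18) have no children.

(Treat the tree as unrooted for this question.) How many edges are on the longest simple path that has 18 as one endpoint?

16

The node farthest from 18 is 20, via 18-17-3-14-1-9-21-2-12-4-13-7-16-5-10-0-20 — 16 edges.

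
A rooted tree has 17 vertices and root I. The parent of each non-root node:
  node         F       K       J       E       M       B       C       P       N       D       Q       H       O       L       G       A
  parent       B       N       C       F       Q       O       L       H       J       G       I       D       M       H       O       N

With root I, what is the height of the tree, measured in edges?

A sits deepest: I – Q – M – O – G – D – H – L – C – J – N – A — 11 edges from the root.

11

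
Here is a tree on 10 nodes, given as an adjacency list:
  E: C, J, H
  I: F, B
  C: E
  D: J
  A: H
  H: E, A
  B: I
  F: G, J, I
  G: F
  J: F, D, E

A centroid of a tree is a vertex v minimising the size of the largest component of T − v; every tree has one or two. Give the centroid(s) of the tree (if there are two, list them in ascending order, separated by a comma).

J

Removing J splits the tree into components of sizes 4, 4, 1; the largest is 4 ≤ ⌊10/2⌋ = 5.
No neighbour of J does as well, so J is the unique centroid.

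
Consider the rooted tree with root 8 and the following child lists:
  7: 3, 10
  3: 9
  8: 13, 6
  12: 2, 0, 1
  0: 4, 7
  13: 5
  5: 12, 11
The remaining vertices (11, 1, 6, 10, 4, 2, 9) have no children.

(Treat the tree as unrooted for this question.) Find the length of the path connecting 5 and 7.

The path is 5 - 12 - 0 - 7, which has 3 edges.

3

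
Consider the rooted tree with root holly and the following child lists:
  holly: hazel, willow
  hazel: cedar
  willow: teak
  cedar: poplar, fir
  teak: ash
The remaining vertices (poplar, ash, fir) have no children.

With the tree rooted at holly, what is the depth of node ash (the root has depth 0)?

3

holly – willow – teak – ash — 3 edges.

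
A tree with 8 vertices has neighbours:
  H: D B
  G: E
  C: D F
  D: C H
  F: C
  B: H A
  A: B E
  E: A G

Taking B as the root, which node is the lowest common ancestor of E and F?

B

Ancestors of E (toward the root): E, A, B.
Ancestors of F: F, C, D, H, B.
The deepest node appearing in both lists is B.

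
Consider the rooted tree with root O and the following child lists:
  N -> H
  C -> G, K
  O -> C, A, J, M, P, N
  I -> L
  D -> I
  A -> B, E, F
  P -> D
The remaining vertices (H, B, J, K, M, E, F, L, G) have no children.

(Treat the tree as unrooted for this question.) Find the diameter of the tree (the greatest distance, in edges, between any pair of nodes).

A longest path is L-I-D-P-O-A-F, with 6 edges.

6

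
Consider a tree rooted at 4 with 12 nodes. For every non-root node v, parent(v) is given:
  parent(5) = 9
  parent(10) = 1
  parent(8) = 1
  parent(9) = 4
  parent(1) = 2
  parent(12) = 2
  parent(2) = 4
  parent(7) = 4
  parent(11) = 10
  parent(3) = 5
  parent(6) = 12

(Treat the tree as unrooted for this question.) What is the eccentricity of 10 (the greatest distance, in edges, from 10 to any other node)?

Distances from 10 peak at 6, attained at 3.
10 – 1 – 2 – 4 – 9 – 5 – 3

6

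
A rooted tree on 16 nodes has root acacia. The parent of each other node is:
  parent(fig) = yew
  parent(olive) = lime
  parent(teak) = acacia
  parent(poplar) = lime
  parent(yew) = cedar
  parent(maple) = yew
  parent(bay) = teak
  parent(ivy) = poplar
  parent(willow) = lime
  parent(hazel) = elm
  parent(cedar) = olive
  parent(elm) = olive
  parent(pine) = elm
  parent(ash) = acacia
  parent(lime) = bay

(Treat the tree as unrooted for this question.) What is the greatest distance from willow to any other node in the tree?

5

Distances from willow peak at 5, attained at maple (ash, fig also at distance 5).
willow-lime-olive-cedar-yew-maple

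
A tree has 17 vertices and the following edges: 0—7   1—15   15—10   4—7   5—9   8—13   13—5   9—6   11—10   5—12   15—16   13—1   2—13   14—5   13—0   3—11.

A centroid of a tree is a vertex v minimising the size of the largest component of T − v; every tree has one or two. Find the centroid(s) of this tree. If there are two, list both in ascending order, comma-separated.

Delete 13: the remaining components have sizes 6, 5, 3, 1, 1. Max 6 ≤ 8, so 13 is a centroid.
Every other node leaves some component of size > 8, so the centroid is unique.

13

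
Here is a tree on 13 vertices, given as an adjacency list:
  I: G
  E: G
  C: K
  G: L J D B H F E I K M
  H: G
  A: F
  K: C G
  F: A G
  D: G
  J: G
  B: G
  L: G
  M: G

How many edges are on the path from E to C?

3

The path is E - G - K - C, which has 3 edges.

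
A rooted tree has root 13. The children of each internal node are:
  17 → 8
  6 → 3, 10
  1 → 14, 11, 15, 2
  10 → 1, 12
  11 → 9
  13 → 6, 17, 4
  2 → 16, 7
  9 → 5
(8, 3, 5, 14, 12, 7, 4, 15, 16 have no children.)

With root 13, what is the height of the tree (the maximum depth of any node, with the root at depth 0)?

6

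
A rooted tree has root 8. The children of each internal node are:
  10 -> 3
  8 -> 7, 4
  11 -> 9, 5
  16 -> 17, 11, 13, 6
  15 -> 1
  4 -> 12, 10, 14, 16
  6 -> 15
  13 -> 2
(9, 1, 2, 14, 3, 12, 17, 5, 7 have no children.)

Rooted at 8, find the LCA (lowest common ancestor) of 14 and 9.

4

14's ancestor chain is 14, 4, 8 and 9's is 9, 11, 16, 4, 8; they first meet at 4.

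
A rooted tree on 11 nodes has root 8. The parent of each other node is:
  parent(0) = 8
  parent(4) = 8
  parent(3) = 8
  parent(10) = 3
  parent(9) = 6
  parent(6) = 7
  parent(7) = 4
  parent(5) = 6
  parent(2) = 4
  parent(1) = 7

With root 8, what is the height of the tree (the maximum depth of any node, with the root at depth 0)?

4

9 sits deepest: 8–4–7–6–9 — 4 edges from the root.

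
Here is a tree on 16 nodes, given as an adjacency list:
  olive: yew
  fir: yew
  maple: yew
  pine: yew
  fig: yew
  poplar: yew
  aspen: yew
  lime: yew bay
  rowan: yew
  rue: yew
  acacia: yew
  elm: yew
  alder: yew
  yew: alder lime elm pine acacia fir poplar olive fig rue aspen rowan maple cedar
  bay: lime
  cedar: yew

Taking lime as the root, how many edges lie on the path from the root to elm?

lime–yew–elm — 2 edges.

2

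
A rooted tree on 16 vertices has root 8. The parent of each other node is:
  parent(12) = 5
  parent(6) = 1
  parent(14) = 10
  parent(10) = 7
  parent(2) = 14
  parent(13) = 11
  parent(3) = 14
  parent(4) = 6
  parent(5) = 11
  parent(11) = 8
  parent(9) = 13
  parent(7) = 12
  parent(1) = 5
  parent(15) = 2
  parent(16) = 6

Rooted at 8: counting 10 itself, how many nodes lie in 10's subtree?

The subtree rooted at 10 contains: 10, 14, 2, 3, 15 — 5 nodes.

5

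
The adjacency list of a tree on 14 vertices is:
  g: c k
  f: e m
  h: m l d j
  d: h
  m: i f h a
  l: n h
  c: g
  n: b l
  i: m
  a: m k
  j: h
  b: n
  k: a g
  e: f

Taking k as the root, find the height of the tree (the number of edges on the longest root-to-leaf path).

6

b sits deepest: k-a-m-h-l-n-b — 6 edges from the root.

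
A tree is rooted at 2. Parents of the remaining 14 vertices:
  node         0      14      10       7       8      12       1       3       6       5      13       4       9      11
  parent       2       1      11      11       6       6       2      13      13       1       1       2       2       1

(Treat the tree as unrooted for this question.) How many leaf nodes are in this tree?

10

Exactly 10 nodes have a single neighbour: 0, 3, 4, 5, 7, 8, 9, 10, 12, 14.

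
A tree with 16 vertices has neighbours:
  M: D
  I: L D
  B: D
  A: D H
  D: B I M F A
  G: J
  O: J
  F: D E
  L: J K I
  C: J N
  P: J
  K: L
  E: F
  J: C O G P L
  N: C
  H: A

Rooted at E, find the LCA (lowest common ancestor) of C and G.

J

Ancestors of C (toward the root): C, J, L, I, D, F, E.
Ancestors of G: G, J, L, I, D, F, E.
The deepest node appearing in both lists is J.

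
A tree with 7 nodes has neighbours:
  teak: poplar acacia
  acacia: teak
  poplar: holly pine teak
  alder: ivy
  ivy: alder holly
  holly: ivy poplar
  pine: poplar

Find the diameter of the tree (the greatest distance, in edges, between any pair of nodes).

5

BFS from acacia reaches alder last, at distance 5; BFS from alder confirms no node is farther.
Path: acacia–teak–poplar–holly–ivy–alder.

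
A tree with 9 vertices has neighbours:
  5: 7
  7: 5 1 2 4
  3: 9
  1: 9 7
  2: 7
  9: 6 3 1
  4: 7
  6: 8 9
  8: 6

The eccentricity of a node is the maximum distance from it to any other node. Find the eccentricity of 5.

5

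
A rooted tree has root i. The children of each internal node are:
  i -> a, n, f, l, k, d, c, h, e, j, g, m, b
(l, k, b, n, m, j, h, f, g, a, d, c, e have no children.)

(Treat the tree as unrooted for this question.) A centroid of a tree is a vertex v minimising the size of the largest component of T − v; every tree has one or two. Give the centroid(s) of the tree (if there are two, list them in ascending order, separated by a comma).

Delete i: the remaining components have sizes 1, 1, 1, 1, 1, 1, 1, 1, 1, 1, 1, 1, 1. Max 1 ≤ 7, so i is a centroid.
No neighbour of i does as well, so i is the unique centroid.

i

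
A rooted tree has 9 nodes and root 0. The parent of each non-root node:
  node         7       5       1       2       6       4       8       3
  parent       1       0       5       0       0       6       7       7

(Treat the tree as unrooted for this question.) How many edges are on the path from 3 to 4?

Walking from 3: 3–7–1–5–0–6–4. Length 6.

6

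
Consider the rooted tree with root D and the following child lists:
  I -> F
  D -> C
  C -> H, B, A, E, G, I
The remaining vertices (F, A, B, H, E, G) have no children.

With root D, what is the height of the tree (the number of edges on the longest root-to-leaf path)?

The longest root-to-leaf path is D–C–I–F (3 edges).

3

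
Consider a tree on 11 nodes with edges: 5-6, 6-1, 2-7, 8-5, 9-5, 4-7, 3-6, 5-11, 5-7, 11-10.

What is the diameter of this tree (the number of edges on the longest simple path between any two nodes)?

Starting from 1, a farthest node is 10 at distance 4.
One longest path: 1 - 6 - 5 - 11 - 10.
So the diameter is 4.

4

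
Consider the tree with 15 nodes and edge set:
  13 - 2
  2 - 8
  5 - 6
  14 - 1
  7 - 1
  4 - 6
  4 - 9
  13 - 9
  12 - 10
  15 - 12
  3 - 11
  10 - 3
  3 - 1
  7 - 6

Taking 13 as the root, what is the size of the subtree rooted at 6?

The subtree rooted at 6 contains: 6, 5, 7, 1, 14, 3, 11, 10, 12, 15 — 10 nodes.

10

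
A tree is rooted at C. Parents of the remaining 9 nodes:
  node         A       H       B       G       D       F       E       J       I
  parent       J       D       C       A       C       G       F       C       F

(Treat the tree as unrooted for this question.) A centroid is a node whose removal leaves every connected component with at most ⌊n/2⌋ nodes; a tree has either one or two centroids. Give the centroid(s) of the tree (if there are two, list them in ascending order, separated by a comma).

A, J

If A is removed the pieces have sizes 5, 4, all ≤ ⌊10/2⌋ = 5.
Its neighbour J also leaves a largest component of size 5, so both are centroids.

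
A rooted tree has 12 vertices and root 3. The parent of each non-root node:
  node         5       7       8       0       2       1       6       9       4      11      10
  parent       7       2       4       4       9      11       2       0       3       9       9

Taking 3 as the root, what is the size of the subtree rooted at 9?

8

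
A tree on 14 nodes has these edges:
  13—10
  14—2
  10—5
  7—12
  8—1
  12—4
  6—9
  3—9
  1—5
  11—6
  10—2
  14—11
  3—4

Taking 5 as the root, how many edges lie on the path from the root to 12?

Path from 5 to 12: 5 – 10 – 2 – 14 – 11 – 6 – 9 – 3 – 4 – 12, which has 9 edges.

9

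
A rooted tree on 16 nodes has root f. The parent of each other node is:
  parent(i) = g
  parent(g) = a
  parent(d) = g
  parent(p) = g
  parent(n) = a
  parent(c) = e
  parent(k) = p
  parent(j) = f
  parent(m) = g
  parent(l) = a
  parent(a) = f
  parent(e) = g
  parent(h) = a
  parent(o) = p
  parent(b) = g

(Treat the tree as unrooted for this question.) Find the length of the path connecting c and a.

3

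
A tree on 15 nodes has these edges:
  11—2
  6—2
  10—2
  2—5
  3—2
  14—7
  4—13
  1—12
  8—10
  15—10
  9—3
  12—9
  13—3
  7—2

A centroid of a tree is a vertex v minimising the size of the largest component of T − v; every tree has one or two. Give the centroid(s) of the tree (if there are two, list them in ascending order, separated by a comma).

If 2 is removed the pieces have sizes 6, 3, 2, 1, 1, 1, all ≤ ⌊15/2⌋ = 7.
Every other node leaves some component of size > 7, so the centroid is unique.

2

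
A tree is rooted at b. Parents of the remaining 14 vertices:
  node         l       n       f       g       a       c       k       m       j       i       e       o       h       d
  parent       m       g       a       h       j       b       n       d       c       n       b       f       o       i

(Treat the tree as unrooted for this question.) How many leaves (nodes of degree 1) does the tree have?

3

Degree-1 nodes: e, k, l — 3 of them.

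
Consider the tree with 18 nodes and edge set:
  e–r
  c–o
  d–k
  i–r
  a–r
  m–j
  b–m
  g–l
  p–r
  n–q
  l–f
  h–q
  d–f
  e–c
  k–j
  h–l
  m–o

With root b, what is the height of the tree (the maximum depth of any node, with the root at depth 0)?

n sits deepest: b – m – j – k – d – f – l – h – q – n — 9 edges from the root.

9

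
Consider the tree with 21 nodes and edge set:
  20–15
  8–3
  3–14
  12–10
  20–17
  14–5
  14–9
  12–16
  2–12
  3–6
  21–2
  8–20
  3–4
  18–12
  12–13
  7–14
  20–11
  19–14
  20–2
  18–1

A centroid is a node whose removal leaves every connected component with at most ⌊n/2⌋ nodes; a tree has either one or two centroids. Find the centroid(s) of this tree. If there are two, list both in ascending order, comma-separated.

Delete 20: the remaining components have sizes 9, 8, 1, 1, 1. Max 9 ≤ 10, so 20 is a centroid.
No neighbour of 20 does as well, so 20 is the unique centroid.

20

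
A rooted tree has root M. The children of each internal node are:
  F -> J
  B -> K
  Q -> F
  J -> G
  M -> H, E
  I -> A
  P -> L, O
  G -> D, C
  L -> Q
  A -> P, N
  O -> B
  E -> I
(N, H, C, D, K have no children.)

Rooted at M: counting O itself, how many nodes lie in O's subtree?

3

O's subtree: {O, B, K}, size 3.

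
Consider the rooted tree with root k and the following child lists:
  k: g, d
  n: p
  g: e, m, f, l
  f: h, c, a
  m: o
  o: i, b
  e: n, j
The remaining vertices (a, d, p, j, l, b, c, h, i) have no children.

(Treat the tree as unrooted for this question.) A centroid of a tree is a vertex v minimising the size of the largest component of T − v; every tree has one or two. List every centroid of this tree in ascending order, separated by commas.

g

Delete g: the remaining components have sizes 4, 4, 4, 2, 1. Max 4 ≤ 8, so g is a centroid.
Every other node leaves some component of size > 8, so the centroid is unique.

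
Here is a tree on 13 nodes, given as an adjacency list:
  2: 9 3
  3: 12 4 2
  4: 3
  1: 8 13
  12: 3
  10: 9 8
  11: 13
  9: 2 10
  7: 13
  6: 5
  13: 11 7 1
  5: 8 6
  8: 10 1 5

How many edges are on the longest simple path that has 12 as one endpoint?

8

Distances from 12 peak at 8, attained at 7 (11 also at distance 8).
12–3–2–9–10–8–1–13–7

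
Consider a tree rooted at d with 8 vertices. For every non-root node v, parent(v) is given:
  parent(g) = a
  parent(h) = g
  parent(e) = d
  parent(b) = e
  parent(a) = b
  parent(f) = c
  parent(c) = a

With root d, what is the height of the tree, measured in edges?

5

A deepest node is h, reached by d-e-b-a-g-h.
That path has 5 edges, so the height is 5.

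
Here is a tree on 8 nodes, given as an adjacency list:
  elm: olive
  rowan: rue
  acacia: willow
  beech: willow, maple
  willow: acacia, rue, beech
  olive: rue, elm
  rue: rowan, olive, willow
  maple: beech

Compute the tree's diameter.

Starting from elm, a farthest node is maple at distance 5.
One longest path: elm-olive-rue-willow-beech-maple.
So the diameter is 5.

5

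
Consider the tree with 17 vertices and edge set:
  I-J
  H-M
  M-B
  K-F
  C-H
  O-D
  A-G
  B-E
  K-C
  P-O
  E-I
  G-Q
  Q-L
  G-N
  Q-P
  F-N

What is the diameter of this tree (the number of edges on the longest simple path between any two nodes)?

Starting from D, a farthest node is J at distance 14.
One longest path: D-O-P-Q-G-N-F-K-C-H-M-B-E-I-J.
So the diameter is 14.

14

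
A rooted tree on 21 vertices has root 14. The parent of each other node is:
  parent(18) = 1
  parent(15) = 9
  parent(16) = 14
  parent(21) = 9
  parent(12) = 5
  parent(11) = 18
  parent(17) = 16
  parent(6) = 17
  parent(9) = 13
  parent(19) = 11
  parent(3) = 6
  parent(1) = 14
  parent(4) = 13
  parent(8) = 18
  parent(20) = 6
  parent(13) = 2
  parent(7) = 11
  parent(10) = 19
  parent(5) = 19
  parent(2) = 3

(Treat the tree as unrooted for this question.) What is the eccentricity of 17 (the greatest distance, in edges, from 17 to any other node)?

The node farthest from 17 is 12, via 17-16-14-1-18-11-19-5-12 — 8 edges.

8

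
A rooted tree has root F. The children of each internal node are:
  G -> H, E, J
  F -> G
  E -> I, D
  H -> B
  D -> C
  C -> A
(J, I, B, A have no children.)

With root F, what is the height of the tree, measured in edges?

5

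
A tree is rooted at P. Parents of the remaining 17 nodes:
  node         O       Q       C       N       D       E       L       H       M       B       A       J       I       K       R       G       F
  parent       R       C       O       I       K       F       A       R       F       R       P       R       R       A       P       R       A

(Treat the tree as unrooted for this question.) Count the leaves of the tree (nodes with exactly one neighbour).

Exactly 10 nodes have a single neighbour: B, D, E, G, H, J, L, M, N, Q.

10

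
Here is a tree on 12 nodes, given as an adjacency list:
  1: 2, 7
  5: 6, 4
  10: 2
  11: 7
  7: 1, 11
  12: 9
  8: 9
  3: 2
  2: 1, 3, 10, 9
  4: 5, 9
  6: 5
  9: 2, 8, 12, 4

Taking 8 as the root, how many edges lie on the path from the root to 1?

Climbing from 1 to the root: 1 → 2 → 9 → 8. That's 3 steps.

3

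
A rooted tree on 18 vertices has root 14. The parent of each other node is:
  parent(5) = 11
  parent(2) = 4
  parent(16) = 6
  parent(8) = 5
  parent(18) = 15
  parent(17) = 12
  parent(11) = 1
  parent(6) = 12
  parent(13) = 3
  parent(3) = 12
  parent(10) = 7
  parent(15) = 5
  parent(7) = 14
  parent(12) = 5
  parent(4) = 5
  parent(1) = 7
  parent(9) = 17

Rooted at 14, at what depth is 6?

14–7–1–11–5–12–6 — 6 edges.

6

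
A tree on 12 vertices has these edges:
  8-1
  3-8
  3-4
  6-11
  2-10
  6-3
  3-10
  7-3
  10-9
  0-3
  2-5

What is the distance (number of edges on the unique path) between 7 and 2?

3

The path is 7 - 3 - 10 - 2, which has 3 edges.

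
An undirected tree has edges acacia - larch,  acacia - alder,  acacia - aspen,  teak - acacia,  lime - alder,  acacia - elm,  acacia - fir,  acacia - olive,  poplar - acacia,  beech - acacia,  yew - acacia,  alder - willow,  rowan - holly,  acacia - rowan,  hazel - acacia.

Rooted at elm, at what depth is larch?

Climbing from larch to the root: larch–acacia–elm. That's 2 steps.

2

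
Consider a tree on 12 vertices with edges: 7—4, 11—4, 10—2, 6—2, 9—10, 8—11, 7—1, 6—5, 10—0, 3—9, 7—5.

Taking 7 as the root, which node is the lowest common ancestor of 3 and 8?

3's ancestor chain is 3, 9, 10, 2, 6, 5, 7 and 8's is 8, 11, 4, 7; they first meet at 7.

7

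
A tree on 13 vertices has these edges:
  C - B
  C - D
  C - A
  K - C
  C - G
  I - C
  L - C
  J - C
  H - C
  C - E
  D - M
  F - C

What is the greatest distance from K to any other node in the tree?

3

The node farthest from K is M, via K – C – D – M — 3 edges.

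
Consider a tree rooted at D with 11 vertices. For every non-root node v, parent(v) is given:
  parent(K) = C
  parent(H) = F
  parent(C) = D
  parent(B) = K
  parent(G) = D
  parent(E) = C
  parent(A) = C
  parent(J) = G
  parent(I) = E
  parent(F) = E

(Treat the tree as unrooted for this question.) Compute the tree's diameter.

6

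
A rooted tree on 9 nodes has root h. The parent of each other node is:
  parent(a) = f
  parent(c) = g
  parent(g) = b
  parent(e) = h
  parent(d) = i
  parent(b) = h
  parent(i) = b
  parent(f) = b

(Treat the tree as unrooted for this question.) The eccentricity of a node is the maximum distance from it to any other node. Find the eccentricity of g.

3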